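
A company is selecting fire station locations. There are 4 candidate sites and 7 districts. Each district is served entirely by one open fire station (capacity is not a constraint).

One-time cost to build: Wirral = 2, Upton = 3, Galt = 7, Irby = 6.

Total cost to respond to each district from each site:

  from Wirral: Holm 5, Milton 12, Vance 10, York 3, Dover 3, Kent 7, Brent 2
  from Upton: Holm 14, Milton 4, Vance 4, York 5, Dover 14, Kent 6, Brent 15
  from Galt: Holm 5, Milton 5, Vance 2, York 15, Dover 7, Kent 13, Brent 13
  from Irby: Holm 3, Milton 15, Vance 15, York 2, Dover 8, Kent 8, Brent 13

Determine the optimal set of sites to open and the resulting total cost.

For any fixed open set, each district goes to its cheapest open site; total = fixed + service.
{Wirral, Upton}: Holm→Wirral 5, Milton→Upton 4, Vance→Upton 4, York→Wirral 3, Dover→Wirral 3, Kent→Upton 6, Brent→Wirral 2. Service 27; fixed 5; total 32.
{Wirral, Upton, Irby}: service 24 + fixed 11 = 35
{Wirral, Galt}: service 27 + fixed 9 = 36
{Wirral, Upton, Galt, Irby}: service 22 + fixed 18 = 40
(All 15 nonempty subsets were checked; Wirral and Upton is lowest.)

Open Wirral and Upton; minimum total cost 32.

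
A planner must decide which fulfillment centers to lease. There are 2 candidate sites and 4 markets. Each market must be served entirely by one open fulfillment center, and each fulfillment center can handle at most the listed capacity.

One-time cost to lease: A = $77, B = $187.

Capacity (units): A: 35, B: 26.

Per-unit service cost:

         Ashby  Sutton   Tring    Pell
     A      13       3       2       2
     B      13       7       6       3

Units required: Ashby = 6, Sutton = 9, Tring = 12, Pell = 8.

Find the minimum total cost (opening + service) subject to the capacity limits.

Minimum total cost: 222

Open {A}: Ashby→A 13·6=78, Sutton→A 3·9=27, Tring→A 2·12=24, Pell→A 2·8=16.
Loads: A carries 35/35. Service 145; fixed 77; total 222.
Next best feasible plan costs 409.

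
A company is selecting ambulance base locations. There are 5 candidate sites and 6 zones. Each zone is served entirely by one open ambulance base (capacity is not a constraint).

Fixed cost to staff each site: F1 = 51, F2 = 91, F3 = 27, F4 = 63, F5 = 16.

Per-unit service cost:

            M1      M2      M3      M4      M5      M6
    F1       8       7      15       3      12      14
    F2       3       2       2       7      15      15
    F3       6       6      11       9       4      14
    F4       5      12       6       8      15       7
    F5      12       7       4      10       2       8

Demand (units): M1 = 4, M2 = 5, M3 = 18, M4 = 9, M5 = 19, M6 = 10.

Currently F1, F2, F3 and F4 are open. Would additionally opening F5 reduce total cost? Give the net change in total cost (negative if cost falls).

Yes — net change −22 (cost falls by 22).

Current service cost with {F1, F2, F3, F4}: 231.
Adding F5: each zone re-picks its cheapest; new service cost 193, saving 38.
Extra fixed cost: 16. Net change = 16 − 38 = -22.
(Totals: 463 → 441.)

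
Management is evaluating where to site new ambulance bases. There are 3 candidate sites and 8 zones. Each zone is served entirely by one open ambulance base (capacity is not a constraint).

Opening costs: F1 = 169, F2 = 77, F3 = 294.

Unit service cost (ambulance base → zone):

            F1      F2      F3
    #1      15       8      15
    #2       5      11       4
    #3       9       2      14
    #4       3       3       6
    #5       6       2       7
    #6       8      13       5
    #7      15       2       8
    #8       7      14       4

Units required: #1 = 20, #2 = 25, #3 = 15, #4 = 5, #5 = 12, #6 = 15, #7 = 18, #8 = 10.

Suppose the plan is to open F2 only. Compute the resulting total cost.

Total cost: 952

Each zone is assigned to its cheapest site among the open ones.
{F2}: #1→F2 8·20=160, #2→F2 11·25=275, #3→F2 2·15=30, #4→F2 3·5=15, #5→F2 2·12=24, #6→F2 13·15=195, #7→F2 2·18=36, #8→F2 14·10=140. Service 875; fixed 77; total 952.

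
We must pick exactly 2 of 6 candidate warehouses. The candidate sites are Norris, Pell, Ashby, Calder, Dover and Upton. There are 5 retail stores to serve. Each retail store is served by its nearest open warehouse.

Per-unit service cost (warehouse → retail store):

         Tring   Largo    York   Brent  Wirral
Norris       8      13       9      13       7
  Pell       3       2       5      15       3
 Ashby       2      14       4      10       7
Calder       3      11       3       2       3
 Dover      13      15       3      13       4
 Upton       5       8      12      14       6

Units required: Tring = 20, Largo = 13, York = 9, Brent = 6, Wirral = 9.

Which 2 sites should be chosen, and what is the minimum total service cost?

Choose Pell and Calder; total service cost 152.

With exactly 2 open, each retail store uses its cheapest among the chosen.
{Pell, Calder}: Tring→Pell 3·20=60, Largo→Pell 2·13=26, York→Calder 3·9=27, Brent→Calder 2·6=12, Wirral→Pell 3·9=27. Service cost 152.
{Pell, Ashby}: service cost 189
{Pell, Dover}: service cost 218
Among all 15 size-2 choices, {Pell, Calder} is lowest.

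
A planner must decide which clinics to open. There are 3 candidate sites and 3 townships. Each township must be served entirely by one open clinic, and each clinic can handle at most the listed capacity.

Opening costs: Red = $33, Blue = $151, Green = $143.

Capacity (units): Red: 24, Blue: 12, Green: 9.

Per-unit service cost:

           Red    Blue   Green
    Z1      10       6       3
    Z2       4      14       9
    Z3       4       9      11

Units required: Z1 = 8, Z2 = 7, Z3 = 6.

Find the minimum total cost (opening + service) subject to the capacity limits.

Open {Red}: Z1→Red 10·8=80, Z2→Red 4·7=28, Z3→Red 4·6=24.
Loads: Red carries 21/24. Service 132; fixed 33; total 165.
Next best feasible plan costs 252.

Minimum total cost: 165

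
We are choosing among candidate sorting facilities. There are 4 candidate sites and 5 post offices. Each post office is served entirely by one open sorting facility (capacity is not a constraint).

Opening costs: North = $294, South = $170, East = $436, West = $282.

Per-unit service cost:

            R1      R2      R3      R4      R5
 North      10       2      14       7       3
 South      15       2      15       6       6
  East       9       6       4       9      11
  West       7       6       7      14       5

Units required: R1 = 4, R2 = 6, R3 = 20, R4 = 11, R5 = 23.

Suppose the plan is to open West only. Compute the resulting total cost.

Total cost: 755

Each post office is assigned to its cheapest site among the open ones.
{West}: R1→West 7·4=28, R2→West 6·6=36, R3→West 7·20=140, R4→West 14·11=154, R5→West 5·23=115. Service 473; fixed 282; total 755.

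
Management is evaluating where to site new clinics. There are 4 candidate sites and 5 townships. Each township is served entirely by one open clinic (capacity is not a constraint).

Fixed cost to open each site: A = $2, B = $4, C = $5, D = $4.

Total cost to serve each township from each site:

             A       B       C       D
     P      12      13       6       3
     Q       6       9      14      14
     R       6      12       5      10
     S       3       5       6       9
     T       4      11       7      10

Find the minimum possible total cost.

Minimum total cost: 28

For any fixed open set, each township goes to its cheapest open site; total = fixed + service.
{A, D}: P→D 3, Q→A 6, R→A 6, S→A 3, T→A 4. Service 22; fixed 6; total 28.
{A, C}: P→C 6, Q→A 6, R→C 5, S→A 3, T→A 4. Service 24; fixed 7; total 31.
{A, B, D}: service 22 + fixed 10 = 32
{A, B, C, D}: P→D 3, Q→A 6, R→C 5, S→A 3, T→A 4. Service 21; fixed 15; total 36.
(All 15 nonempty subsets were checked; A and D is lowest.)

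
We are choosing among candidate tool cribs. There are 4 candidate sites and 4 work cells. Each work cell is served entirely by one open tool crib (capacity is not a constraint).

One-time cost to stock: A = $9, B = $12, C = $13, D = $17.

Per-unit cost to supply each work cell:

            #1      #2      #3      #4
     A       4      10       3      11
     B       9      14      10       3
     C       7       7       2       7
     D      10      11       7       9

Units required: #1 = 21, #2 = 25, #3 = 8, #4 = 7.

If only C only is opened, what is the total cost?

Total cost: 400

Each work cell is assigned to its cheapest site among the open ones.
{C}: #1→C 7·21=147, #2→C 7·25=175, #3→C 2·8=16, #4→C 7·7=49. Service 387; fixed 13; total 400.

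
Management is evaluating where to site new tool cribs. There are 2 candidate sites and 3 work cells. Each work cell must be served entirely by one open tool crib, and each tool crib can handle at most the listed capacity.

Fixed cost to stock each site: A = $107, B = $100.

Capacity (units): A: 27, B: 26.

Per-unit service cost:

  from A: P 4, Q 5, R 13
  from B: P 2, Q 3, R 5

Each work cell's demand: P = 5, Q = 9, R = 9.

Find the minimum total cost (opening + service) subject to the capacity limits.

Open {B}: P→B 2·5=10, Q→B 3·9=27, R→B 5·9=45.
Loads: B carries 23/26. Service 82; fixed 100; total 182.
Next best feasible plan costs 289.

Minimum total cost: 182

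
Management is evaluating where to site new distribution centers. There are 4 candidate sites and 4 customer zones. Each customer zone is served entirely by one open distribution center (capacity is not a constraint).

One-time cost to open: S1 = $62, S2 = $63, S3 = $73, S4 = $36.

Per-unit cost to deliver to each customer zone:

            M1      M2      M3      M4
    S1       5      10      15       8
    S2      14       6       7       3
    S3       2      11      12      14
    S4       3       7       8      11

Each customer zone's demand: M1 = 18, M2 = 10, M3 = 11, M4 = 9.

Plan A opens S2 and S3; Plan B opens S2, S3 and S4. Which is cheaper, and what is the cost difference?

Plan A: {S2, S3}: M1→S3 2·18=36, M2→S2 6·10=60, M3→S2 7·11=77, M4→S2 3·9=27. Service 200; fixed 136; total 336.
Plan B: {S2, S3, S4}: M1→S3 2·18=36, M2→S2 6·10=60, M3→S2 7·11=77, M4→S2 3·9=27. Service 200; fixed 172; total 372.
Difference: |336 − 372| = 36.

Plan A is cheaper by 36.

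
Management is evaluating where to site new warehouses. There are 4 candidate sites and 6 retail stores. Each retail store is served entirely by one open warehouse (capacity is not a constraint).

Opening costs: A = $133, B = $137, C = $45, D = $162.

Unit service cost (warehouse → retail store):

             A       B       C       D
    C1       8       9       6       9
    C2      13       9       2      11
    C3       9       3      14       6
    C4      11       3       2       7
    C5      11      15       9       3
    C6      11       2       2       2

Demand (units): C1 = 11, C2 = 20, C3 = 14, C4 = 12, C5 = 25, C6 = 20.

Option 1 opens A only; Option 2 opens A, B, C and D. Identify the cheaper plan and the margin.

Option 2 is cheaper by 470.

Option 1: {A}: C1→A 8·11=88, C2→A 13·20=260, C3→A 9·14=126, C4→A 11·12=132, C5→A 11·25=275, C6→A 11·20=220. Service 1101; fixed 133; total 1234.
Option 2: {A, B, C, D}: C1→C 6·11=66, C2→C 2·20=40, C3→B 3·14=42, C4→C 2·12=24, C5→D 3·25=75, C6→B 2·20=40. Service 287; fixed 477; total 764.
Difference: |1234 − 764| = 470.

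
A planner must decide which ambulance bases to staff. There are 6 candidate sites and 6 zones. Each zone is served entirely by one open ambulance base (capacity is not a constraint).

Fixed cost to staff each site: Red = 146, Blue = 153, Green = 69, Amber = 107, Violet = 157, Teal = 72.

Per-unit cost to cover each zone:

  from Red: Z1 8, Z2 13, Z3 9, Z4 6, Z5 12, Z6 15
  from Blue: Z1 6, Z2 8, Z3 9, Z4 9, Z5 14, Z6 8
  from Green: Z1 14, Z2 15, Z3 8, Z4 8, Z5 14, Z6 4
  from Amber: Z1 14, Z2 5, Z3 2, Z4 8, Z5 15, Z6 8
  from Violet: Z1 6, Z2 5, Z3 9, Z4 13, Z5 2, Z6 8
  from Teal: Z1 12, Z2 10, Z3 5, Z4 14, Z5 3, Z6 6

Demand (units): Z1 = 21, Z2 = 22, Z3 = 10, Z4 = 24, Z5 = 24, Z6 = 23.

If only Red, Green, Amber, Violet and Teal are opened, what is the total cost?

Each zone is assigned to its cheapest site among the open ones.
{Red, Green, Amber, Violet, Teal}: Z1→Violet 6·21=126, Z2→Amber 5·22=110, Z3→Amber 2·10=20, Z4→Red 6·24=144, Z5→Violet 2·24=48, Z6→Green 4·23=92. Service 540; fixed 551; total 1091.

Total cost: 1091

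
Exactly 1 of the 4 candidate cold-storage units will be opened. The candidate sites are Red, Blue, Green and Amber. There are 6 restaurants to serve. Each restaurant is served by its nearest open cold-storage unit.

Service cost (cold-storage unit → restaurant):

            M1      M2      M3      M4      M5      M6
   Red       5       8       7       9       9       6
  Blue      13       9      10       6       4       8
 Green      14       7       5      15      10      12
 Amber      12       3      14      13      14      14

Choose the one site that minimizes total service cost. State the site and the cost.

Choose Red only; total service cost 44.

With exactly 1 open, each restaurant uses its cheapest among the chosen.
{Red}: M1→Red 5, M2→Red 8, M3→Red 7, M4→Red 9, M5→Red 9, M6→Red 6. Service cost 44.
{Blue}: service cost 50
{Green}: service cost 63
Among all 4 size-1 choices, {Red} is lowest.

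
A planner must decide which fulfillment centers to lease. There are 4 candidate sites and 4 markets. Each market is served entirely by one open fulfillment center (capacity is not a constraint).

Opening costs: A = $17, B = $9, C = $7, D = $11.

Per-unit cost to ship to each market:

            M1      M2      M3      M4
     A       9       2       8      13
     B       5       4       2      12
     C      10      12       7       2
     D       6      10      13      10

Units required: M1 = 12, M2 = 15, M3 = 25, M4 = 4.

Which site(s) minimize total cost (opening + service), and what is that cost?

For any fixed open set, each market goes to its cheapest open site; total = fixed + service.
{A, B, C}: M1→B 5·12=60, M2→A 2·15=30, M3→B 2·25=50, M4→C 2·4=8. Service 148; fixed 33; total 181.
{A, B, C, D}: M1→B 5·12=60, M2→A 2·15=30, M3→B 2·25=50, M4→C 2·4=8. Service 148; fixed 44; total 192.
{B, C}: service 178 + fixed 16 = 194
{C}: service 483 + fixed 7 = 490
(All 15 nonempty subsets were checked; A, B and C is lowest.)

Open A, B and C; minimum total cost 181.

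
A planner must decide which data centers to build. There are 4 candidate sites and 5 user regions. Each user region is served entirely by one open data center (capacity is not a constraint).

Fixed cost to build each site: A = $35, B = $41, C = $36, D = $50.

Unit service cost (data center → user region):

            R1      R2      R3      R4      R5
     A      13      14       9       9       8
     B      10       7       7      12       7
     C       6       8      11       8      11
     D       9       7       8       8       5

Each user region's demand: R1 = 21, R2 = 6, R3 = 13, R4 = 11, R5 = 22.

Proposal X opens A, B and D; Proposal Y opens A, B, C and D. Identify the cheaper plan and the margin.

Proposal X: {A, B, D}: R1→D 9·21=189, R2→B 7·6=42, R3→B 7·13=91, R4→D 8·11=88, R5→D 5·22=110. Service 520; fixed 126; total 646.
Proposal Y: {A, B, C, D}: R1→C 6·21=126, R2→B 7·6=42, R3→B 7·13=91, R4→C 8·11=88, R5→D 5·22=110. Service 457; fixed 162; total 619.
Difference: |646 − 619| = 27.

Proposal Y is cheaper by 27.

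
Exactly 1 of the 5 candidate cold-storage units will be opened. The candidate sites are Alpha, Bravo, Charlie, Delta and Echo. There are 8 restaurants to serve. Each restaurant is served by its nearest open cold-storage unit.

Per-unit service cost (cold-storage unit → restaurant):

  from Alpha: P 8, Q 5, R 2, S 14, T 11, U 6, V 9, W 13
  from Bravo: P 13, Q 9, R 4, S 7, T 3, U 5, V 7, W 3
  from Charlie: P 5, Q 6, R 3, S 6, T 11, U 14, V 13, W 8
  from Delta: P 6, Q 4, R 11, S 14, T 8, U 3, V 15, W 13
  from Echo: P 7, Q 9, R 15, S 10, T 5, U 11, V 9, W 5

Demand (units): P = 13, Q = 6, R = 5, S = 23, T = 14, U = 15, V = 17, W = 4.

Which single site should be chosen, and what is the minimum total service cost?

With exactly 1 open, each restaurant uses its cheapest among the chosen.
{Bravo}: P→Bravo 13·13=169, Q→Bravo 9·6=54, R→Bravo 4·5=20, S→Bravo 7·23=161, T→Bravo 3·14=42, U→Bravo 5·15=75, V→Bravo 7·17=119, W→Bravo 3·4=12. Service cost 652.
{Echo}: service cost 858
{Charlie}: service cost 871
Among all 5 size-1 choices, {Bravo} is lowest.

Choose Bravo only; total service cost 652.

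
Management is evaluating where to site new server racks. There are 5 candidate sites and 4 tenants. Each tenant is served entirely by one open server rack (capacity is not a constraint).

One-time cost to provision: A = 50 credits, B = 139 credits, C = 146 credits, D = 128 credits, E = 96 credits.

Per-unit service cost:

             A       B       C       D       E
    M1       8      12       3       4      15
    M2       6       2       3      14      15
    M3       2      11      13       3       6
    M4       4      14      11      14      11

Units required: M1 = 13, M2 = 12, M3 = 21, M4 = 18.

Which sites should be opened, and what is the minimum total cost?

For any fixed open set, each tenant goes to its cheapest open site; total = fixed + service.
{A}: M1→A 8·13=104, M2→A 6·12=72, M3→A 2·21=42, M4→A 4·18=72. Service 290; fixed 50; total 340.
{A, C}: service 189 + fixed 196 = 385
{A, D}: service 238 + fixed 178 = 416
{A, B, C, D, E}: service 177 + fixed 559 = 736
No other subset beats 340.

Open A only; minimum total cost 340.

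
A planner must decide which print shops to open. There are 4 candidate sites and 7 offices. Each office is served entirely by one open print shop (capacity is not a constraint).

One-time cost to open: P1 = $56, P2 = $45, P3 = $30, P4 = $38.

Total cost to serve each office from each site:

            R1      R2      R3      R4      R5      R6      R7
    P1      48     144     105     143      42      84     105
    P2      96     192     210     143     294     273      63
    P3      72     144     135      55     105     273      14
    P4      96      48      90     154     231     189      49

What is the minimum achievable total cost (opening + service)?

For any fixed open set, each office goes to its cheapest open site; total = fixed + service.
{P1, P3, P4}: R1→P1 48, R2→P4 48, R3→P4 90, R4→P3 55, R5→P1 42, R6→P1 84, R7→P3 14. Service 381; fixed 124; total 505.
{P1, P2, P3, P4}: service 381 + fixed 169 = 550
{P1, P3}: service 492 + fixed 86 = 578
{P3}: R1→P3 72, R2→P3 144, R3→P3 135, R4→P3 55, R5→P3 105, R6→P3 273, R7→P3 14. Service 798; fixed 30; total 828.
No other subset beats 505.

Minimum total cost: 505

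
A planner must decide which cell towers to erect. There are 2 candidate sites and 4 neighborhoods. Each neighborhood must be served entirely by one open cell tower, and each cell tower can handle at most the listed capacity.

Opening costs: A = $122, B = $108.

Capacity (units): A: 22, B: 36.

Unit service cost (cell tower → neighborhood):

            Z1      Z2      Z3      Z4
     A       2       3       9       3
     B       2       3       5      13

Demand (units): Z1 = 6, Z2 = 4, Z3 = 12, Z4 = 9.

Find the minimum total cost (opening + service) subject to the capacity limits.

Minimum total cost: 309

Open {B}: Z1→B 2·6=12, Z2→B 3·4=12, Z3→B 5·12=60, Z4→B 13·9=117.
Loads: B carries 31/36. Service 201; fixed 108; total 309.
Next best feasible plan costs 341.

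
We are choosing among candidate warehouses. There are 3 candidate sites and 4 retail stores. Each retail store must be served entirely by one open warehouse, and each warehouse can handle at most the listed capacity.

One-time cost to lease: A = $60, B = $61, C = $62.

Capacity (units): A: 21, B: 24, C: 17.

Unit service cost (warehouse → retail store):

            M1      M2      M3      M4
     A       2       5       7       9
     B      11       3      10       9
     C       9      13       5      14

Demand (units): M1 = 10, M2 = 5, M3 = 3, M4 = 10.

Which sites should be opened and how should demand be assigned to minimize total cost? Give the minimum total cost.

Minimum total cost: 267

Open {A, B}: M1→A 2·10=20, M2→B 3·5=15, M3→A 7·3=21, M4→B 9·10=90.
Loads: A carries 13/21, B carries 15/24. Service 146; fixed 121; total 267.
Next best feasible plan costs 276.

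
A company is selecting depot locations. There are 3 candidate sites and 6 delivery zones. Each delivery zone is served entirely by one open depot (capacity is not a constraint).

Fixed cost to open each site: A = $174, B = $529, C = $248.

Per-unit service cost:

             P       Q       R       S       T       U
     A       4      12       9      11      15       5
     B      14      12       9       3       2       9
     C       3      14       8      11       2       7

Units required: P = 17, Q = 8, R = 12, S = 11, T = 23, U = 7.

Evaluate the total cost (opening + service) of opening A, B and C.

Each delivery zone is assigned to its cheapest site among the open ones.
{A, B, C}: P→C 3·17=51, Q→A 12·8=96, R→C 8·12=96, S→B 3·11=33, T→B 2·23=46, U→A 5·7=35. Service 357; fixed 951; total 1308.

Total cost: 1308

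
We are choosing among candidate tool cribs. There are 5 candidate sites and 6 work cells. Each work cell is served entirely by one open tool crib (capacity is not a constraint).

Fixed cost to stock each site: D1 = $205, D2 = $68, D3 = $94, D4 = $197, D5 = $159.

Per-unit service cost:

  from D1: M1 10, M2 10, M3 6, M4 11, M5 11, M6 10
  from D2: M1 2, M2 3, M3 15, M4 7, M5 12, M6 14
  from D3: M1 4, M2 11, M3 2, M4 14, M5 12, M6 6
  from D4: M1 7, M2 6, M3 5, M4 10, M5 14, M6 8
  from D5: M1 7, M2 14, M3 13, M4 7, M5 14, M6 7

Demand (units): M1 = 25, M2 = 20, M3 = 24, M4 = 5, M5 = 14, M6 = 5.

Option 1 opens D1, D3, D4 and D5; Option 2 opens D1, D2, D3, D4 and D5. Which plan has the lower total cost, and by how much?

Option 1: {D1, D3, D4, D5}: M1→D3 4·25=100, M2→D4 6·20=120, M3→D3 2·24=48, M4→D5 7·5=35, M5→D1 11·14=154, M6→D3 6·5=30. Service 487; fixed 655; total 1142.
Option 2: {D1, D2, D3, D4, D5}: M1→D2 2·25=50, M2→D2 3·20=60, M3→D3 2·24=48, M4→D2 7·5=35, M5→D1 11·14=154, M6→D3 6·5=30. Service 377; fixed 723; total 1100.
Difference: |1142 − 1100| = 42.

Option 2 is cheaper by 42.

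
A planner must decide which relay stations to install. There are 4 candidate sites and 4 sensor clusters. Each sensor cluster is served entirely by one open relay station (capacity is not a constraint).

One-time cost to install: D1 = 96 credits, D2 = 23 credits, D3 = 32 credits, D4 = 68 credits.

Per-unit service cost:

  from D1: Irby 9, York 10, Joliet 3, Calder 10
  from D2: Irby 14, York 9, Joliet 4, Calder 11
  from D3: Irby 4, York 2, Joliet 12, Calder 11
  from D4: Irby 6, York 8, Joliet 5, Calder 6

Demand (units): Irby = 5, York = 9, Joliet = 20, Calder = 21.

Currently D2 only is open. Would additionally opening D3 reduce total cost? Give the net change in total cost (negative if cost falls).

Yes — net change −81 (cost falls by 81).

Current service cost with {D2}: 462.
Adding D3: each sensor cluster re-picks its cheapest; new service cost 349, saving 113.
Extra fixed cost: 32. Net change = 32 − 113 = -81.
(Totals: 485 → 404.)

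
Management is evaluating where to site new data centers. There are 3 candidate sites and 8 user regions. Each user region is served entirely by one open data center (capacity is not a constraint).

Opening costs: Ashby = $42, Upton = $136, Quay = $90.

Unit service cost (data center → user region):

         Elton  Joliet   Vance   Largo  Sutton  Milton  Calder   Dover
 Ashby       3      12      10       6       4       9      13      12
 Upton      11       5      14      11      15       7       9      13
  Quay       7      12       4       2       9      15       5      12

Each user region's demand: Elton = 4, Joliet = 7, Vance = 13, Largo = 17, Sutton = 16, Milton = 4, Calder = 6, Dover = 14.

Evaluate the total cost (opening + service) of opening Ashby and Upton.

Each user region is assigned to its cheapest site among the open ones.
{Ashby, Upton}: Elton→Ashby 3·4=12, Joliet→Upton 5·7=35, Vance→Ashby 10·13=130, Largo→Ashby 6·17=102, Sutton→Ashby 4·16=64, Milton→Upton 7·4=28, Calder→Upton 9·6=54, Dover→Ashby 12·14=168. Service 593; fixed 178; total 771.

Total cost: 771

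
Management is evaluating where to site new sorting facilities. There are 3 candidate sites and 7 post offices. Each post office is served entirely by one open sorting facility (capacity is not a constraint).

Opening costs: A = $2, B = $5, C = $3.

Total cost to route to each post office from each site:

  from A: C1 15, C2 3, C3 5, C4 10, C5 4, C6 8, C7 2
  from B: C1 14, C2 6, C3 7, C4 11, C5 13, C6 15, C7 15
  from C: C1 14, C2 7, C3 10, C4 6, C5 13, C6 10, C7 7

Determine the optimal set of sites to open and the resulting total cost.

Open A and C; minimum total cost 47.

For any fixed open set, each post office goes to its cheapest open site; total = fixed + service.
{A, C}: C1→C 14, C2→A 3, C3→A 5, C4→C 6, C5→A 4, C6→A 8, C7→A 2. Service 42; fixed 5; total 47.
{A}: service 47 + fixed 2 = 49
{A, B, C}: service 42 + fixed 10 = 52
No other subset beats 47.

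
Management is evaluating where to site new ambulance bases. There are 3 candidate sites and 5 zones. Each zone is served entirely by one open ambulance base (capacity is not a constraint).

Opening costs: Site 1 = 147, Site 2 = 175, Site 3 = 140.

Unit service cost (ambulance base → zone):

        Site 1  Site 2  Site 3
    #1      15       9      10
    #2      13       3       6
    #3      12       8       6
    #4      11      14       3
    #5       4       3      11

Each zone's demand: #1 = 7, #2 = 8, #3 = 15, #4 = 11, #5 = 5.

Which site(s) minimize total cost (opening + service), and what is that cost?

Open Site 3 only; minimum total cost 436.

For any fixed open set, each zone goes to its cheapest open site; total = fixed + service.
{Site 3}: #1→Site 3 10·7=70, #2→Site 3 6·8=48, #3→Site 3 6·15=90, #4→Site 3 3·11=33, #5→Site 3 11·5=55. Service 296; fixed 140; total 436.
{Site 2, Site 3}: service 225 + fixed 315 = 540
{Site 1, Site 3}: service 261 + fixed 287 = 548
{Site 1, Site 2, Site 3}: service 225 + fixed 462 = 687
(All 7 nonempty subsets were checked; Site 3 only is lowest.)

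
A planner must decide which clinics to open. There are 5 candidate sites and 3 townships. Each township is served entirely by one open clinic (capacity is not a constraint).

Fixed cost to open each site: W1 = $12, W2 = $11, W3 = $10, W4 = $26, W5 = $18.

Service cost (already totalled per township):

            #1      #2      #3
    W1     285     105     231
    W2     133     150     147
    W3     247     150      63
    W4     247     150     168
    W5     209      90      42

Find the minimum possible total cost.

For any fixed open set, each township goes to its cheapest open site; total = fixed + service.
{W2, W5}: #1→W2 133, #2→W5 90, #3→W5 42. Service 265; fixed 29; total 294.
{W2, W3, W5}: #1→W2 133, #2→W5 90, #3→W5 42. Service 265; fixed 39; total 304.
{W1, W2, W5}: service 265 + fixed 41 = 306
{W1, W2, W3, W4, W5}: #1→W2 133, #2→W5 90, #3→W5 42. Service 265; fixed 77; total 342.
No other subset beats 294.

Minimum total cost: 294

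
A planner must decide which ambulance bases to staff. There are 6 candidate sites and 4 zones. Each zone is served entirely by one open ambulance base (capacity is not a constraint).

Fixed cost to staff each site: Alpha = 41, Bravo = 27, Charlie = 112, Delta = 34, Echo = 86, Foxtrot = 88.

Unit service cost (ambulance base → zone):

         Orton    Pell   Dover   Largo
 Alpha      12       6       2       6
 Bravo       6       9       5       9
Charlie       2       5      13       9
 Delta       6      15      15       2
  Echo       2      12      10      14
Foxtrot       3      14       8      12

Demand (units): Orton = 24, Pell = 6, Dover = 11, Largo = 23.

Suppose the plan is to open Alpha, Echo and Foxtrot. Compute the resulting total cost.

Total cost: 459

Each zone is assigned to its cheapest site among the open ones.
{Alpha, Echo, Foxtrot}: Orton→Echo 2·24=48, Pell→Alpha 6·6=36, Dover→Alpha 2·11=22, Largo→Alpha 6·23=138. Service 244; fixed 215; total 459.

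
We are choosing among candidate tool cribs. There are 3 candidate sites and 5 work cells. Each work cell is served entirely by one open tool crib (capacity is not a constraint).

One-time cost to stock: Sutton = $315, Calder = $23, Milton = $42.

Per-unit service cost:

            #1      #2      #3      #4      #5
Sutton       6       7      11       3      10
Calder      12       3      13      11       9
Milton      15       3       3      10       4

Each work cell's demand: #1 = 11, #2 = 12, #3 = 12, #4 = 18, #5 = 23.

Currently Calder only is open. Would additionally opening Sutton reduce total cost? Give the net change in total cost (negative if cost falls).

Current service cost with {Calder}: 729.
Adding Sutton: each work cell re-picks its cheapest; new service cost 495, saving 234.
Extra fixed cost: 315. Net change = 315 − 234 = 81.
(Totals: 752 → 833.)

No — net change +81 (cost rises by 81).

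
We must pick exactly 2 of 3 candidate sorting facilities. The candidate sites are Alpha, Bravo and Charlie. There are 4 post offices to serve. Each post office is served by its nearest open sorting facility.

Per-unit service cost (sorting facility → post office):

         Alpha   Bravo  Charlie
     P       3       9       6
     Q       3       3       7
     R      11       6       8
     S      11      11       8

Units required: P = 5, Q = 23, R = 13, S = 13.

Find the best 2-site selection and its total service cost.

With exactly 2 open, each post office uses its cheapest among the chosen.
{Bravo, Charlie}: P→Charlie 6·5=30, Q→Bravo 3·23=69, R→Bravo 6·13=78, S→Charlie 8·13=104. Service cost 281.
{Alpha, Charlie}: service cost 292
{Alpha, Bravo}: service cost 305
Among all 3 size-2 choices, {Bravo, Charlie} is lowest.

Choose Bravo and Charlie; total service cost 281.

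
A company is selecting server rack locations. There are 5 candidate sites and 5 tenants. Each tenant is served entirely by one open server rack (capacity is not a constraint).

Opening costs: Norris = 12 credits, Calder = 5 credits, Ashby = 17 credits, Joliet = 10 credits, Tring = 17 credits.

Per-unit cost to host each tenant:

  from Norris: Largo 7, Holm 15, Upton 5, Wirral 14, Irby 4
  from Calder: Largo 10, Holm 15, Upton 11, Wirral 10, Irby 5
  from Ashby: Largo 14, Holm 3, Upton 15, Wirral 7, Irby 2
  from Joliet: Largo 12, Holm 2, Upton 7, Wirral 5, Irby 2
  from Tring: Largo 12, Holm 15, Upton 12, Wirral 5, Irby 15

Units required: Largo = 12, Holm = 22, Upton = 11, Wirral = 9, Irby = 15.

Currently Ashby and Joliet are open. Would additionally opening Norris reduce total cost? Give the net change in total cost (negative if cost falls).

Current service cost with {Ashby, Joliet}: 340.
Adding Norris: each tenant re-picks its cheapest; new service cost 258, saving 82.
Extra fixed cost: 12. Net change = 12 − 82 = -70.
(Totals: 367 → 297.)

Yes — net change −70 (cost falls by 70).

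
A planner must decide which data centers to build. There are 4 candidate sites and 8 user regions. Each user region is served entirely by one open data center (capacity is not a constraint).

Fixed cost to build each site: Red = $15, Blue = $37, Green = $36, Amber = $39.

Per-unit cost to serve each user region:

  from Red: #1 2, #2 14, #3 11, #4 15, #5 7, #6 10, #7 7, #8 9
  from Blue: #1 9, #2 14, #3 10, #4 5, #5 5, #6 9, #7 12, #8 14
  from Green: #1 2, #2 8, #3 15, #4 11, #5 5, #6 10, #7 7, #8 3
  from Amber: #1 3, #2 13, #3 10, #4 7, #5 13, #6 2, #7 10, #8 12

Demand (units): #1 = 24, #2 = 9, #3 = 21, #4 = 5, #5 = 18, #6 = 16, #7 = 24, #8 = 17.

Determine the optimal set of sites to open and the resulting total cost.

Open Green and Amber; minimum total cost 781.

For any fixed open set, each user region goes to its cheapest open site; total = fixed + service.
{Green, Amber}: #1→Green 2·24=48, #2→Green 8·9=72, #3→Amber 10·21=210, #4→Amber 7·5=35, #5→Green 5·18=90, #6→Amber 2·16=32, #7→Green 7·24=168, #8→Green 3·17=51. Service 706; fixed 75; total 781.
{Red, Green, Amber}: #1→Red 2·24=48, #2→Green 8·9=72, #3→Amber 10·21=210, #4→Amber 7·5=35, #5→Green 5·18=90, #6→Amber 2·16=32, #7→Red 7·24=168, #8→Green 3·17=51. Service 706; fixed 90; total 796.
{Blue, Green, Amber}: #1→Green 2·24=48, #2→Green 8·9=72, #3→Blue 10·21=210, #4→Blue 5·5=25, #5→Blue 5·18=90, #6→Amber 2·16=32, #7→Green 7·24=168, #8→Green 3·17=51. Service 696; fixed 112; total 808.
{Red, Blue, Green, Amber}: service 696 + fixed 127 = 823
(All 15 nonempty subsets were checked; Green and Amber is lowest.)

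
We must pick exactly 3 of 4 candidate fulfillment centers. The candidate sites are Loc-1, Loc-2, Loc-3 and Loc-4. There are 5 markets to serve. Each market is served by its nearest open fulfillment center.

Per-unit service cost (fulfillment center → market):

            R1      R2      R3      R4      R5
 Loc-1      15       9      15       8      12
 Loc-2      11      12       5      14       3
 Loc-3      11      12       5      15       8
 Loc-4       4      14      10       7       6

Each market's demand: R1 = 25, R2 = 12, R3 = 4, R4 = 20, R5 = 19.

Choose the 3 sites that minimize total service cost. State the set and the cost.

Choose Loc-1, Loc-2 and Loc-4; total service cost 425.

With exactly 3 open, each market uses its cheapest among the chosen.
{Loc-1, Loc-2, Loc-4}: R1→Loc-4 4·25=100, R2→Loc-1 9·12=108, R3→Loc-2 5·4=20, R4→Loc-4 7·20=140, R5→Loc-2 3·19=57. Service cost 425.
{Loc-2, Loc-3, Loc-4}: service cost 461
{Loc-1, Loc-3, Loc-4}: service cost 482
Among all 4 size-3 choices, {Loc-1, Loc-2, Loc-4} is lowest.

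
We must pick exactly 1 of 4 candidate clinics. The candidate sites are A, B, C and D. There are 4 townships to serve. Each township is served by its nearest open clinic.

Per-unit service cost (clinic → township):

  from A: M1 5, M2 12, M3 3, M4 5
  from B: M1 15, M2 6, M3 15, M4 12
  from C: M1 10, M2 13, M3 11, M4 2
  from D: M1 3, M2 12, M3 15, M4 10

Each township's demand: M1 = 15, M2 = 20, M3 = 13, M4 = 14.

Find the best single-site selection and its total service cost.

Choose A only; total service cost 424.

With exactly 1 open, each township uses its cheapest among the chosen.
{A}: M1→A 5·15=75, M2→A 12·20=240, M3→A 3·13=39, M4→A 5·14=70. Service cost 424.
{C}: service cost 581
{D}: service cost 620
Among all 4 size-1 choices, {A} is lowest.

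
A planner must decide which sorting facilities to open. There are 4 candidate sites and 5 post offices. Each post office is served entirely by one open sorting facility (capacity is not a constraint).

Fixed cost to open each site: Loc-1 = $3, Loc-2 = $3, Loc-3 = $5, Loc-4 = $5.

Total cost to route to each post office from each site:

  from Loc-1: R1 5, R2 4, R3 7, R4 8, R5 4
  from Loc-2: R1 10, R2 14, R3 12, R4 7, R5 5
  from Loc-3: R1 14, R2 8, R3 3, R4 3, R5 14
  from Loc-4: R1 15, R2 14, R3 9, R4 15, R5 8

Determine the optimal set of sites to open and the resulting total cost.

For any fixed open set, each post office goes to its cheapest open site; total = fixed + service.
{Loc-1, Loc-3}: R1→Loc-1 5, R2→Loc-1 4, R3→Loc-3 3, R4→Loc-3 3, R5→Loc-1 4. Service 19; fixed 8; total 27.
{Loc-1, Loc-2, Loc-3}: R1→Loc-1 5, R2→Loc-1 4, R3→Loc-3 3, R4→Loc-3 3, R5→Loc-1 4. Service 19; fixed 11; total 30.
{Loc-1}: service 28 + fixed 3 = 31
{Loc-1, Loc-2, Loc-3, Loc-4}: R1→Loc-1 5, R2→Loc-1 4, R3→Loc-3 3, R4→Loc-3 3, R5→Loc-1 4. Service 19; fixed 16; total 35.
No other subset beats 27.

Open Loc-1 and Loc-3; minimum total cost 27.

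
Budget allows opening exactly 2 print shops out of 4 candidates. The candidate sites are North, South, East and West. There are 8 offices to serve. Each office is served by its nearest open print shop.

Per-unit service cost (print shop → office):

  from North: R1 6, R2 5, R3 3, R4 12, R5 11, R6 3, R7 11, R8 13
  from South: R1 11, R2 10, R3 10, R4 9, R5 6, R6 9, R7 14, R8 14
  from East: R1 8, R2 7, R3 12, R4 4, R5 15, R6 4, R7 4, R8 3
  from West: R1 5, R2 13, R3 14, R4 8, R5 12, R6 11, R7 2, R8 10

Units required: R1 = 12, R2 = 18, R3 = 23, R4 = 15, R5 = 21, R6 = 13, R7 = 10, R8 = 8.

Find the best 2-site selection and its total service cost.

Choose North and East; total service cost 625.

With exactly 2 open, each office uses its cheapest among the chosen.
{North, East}: R1→North 6·12=72, R2→North 5·18=90, R3→North 3·23=69, R4→East 4·15=60, R5→North 11·21=231, R6→North 3·13=39, R7→East 4·10=40, R8→East 3·8=24. Service cost 625.
{North, West}: service cost 709
{North, South}: service cost 745
Among all 6 size-2 choices, {North, East} is lowest.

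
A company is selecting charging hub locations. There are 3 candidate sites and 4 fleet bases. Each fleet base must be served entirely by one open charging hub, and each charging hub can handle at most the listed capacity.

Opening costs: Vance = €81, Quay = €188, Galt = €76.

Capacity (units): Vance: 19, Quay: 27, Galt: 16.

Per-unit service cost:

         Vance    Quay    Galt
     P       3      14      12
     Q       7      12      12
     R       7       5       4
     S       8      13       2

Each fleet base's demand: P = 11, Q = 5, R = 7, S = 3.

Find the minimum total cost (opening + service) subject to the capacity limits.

Open {Vance, Galt}: P→Vance 3·11=33, Q→Vance 7·5=35, R→Galt 4·7=28, S→Galt 2·3=6.
Loads: Vance carries 16/19, Galt carries 10/16. Service 102; fixed 157; total 259.
Next best feasible plan costs 277.

Minimum total cost: 259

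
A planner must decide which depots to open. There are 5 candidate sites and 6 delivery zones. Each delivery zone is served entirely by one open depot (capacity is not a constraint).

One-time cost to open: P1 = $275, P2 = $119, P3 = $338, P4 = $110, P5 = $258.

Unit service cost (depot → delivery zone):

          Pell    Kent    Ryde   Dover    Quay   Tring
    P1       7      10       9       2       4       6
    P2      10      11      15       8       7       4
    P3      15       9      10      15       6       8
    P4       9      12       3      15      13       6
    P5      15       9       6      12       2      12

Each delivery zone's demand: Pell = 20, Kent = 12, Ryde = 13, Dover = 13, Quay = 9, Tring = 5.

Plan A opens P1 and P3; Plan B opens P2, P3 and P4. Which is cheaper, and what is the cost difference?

Plan A is cheaper by 2.

Plan A: {P1, P3}: Pell→P1 7·20=140, Kent→P3 9·12=108, Ryde→P1 9·13=117, Dover→P1 2·13=26, Quay→P1 4·9=36, Tring→P1 6·5=30. Service 457; fixed 613; total 1070.
Plan B: {P2, P3, P4}: Pell→P4 9·20=180, Kent→P3 9·12=108, Ryde→P4 3·13=39, Dover→P2 8·13=104, Quay→P3 6·9=54, Tring→P2 4·5=20. Service 505; fixed 567; total 1072.
Difference: |1070 − 1072| = 2.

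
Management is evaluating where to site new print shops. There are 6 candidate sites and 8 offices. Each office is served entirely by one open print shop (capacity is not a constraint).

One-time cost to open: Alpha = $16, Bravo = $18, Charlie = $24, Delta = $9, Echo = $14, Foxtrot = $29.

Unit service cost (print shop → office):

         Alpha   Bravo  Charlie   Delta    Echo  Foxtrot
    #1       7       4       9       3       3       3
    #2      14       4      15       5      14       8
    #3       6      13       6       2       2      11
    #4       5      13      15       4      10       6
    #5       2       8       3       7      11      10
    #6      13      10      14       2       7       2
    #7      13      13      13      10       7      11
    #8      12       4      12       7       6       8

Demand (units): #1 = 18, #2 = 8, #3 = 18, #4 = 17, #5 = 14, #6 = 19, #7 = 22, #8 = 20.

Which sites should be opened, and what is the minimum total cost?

Open Alpha, Bravo, Delta and Echo; minimum total cost 547.

For any fixed open set, each office goes to its cheapest open site; total = fixed + service.
{Alpha, Bravo, Delta, Echo}: #1→Delta 3·18=54, #2→Bravo 4·8=32, #3→Delta 2·18=36, #4→Delta 4·17=68, #5→Alpha 2·14=28, #6→Delta 2·19=38, #7→Echo 7·22=154, #8→Bravo 4·20=80. Service 490; fixed 57; total 547.
{Bravo, Charlie, Delta, Echo}: #1→Delta 3·18=54, #2→Bravo 4·8=32, #3→Delta 2·18=36, #4→Delta 4·17=68, #5→Charlie 3·14=42, #6→Delta 2·19=38, #7→Echo 7·22=154, #8→Bravo 4·20=80. Service 504; fixed 65; total 569.
{Alpha, Bravo, Charlie, Delta, Echo}: service 490 + fixed 81 = 571
{Alpha, Bravo, Charlie, Delta, Echo, Foxtrot}: service 490 + fixed 110 = 600
No other subset beats 547.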